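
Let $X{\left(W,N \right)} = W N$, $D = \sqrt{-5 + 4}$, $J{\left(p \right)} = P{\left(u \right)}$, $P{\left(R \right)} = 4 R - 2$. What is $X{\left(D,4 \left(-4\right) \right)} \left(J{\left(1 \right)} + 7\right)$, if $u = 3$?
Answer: $- 272 i \approx - 272.0 i$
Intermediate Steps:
$P{\left(R \right)} = -2 + 4 R$
$J{\left(p \right)} = 10$ ($J{\left(p \right)} = -2 + 4 \cdot 3 = -2 + 12 = 10$)
$D = i$ ($D = \sqrt{-1} = i \approx 1.0 i$)
$X{\left(W,N \right)} = N W$
$X{\left(D,4 \left(-4\right) \right)} \left(J{\left(1 \right)} + 7\right) = 4 \left(-4\right) i \left(10 + 7\right) = - 16 i 17 = - 272 i$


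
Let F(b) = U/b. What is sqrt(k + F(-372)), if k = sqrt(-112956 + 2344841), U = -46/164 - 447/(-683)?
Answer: sqrt(-109093247310 + 108516305757456*sqrt(2231885))/10417116 ≈ 38.652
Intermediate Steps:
U = 20945/56006 (U = -46*1/164 - 447*(-1/683) = -23/82 + 447/683 = 20945/56006 ≈ 0.37398)
k = sqrt(2231885) ≈ 1493.9
F(b) = 20945/(56006*b)
sqrt(k + F(-372)) = sqrt(sqrt(2231885) + (20945/56006)/(-372)) = sqrt(sqrt(2231885) + (20945/56006)*(-1/372)) = sqrt(sqrt(2231885) - 20945/20834232) = sqrt(-20945/20834232 + sqrt(2231885))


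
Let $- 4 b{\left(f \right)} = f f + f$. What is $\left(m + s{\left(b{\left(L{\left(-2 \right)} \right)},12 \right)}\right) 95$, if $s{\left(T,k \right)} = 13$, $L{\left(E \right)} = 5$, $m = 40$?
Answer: $5035$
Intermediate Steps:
$b{\left(f \right)} = - \frac{f}{4} - \frac{f^{2}}{4}$ ($b{\left(f \right)} = - \frac{f f + f}{4} = - \frac{f^{2} + f}{4} = - \frac{f + f^{2}}{4} = - \frac{f}{4} - \frac{f^{2}}{4}$)
$\left(m + s{\left(b{\left(L{\left(-2 \right)} \right)},12 \right)}\right) 95 = \left(40 + 13\right) 95 = 53 \cdot 95 = 5035$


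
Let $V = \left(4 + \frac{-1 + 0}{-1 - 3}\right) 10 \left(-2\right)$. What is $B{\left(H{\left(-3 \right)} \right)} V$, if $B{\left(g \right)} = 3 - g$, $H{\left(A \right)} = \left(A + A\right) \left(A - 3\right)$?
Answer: $2805$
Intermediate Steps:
$H{\left(A \right)} = 2 A \left(-3 + A\right)$
$V = -85$ ($V = \left(4 - \frac{1}{-4}\right) 10 \left(-2\right) = \left(4 - - \frac{1}{4}\right) 10 \left(-2\right) = \left(4 + \frac{1}{4}\right) 10 \left(-2\right) = \frac{17}{4} \cdot 10 \left(-2\right) = \frac{85}{2} \left(-2\right) = -85$)
$B{\left(H{\left(-3 \right)} \right)} V = \left(3 - 2 \left(-3\right) \left(-3 - 3\right)\right) \left(-85\right) = \left(3 - 2 \left(-3\right) \left(-6\right)\right) \left(-85\right) = \left(3 - 36\right) \left(-85\right) = \left(-33\right) \left(-85\right) = 2805$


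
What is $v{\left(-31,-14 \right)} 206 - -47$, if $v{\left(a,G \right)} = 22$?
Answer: $4579$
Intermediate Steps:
$v{\left(-31,-14 \right)} 206 - -47 = 22 \cdot 206 - -47 = 4532 + \left(-287 + 334\right) = 4532 + 47 = 4579$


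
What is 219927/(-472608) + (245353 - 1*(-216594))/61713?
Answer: 842582275/120024928 ≈ 7.0201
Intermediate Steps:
219927/(-472608) + (245353 - 1*(-216594))/61713 = 219927*(-1/472608) + (245353 + 216594)*(1/61713) = -73309/157536 + 461947*(1/61713) = -73309/157536 + 461947/61713 = 842582275/120024928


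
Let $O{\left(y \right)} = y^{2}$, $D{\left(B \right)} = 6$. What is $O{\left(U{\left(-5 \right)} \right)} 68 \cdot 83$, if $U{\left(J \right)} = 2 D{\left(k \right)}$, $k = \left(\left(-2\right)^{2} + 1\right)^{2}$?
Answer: $812736$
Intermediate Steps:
$k = 25$ ($k = \left(4 + 1\right)^{2} = 5^{2} = 25$)
$U{\left(J \right)} = 12$ ($U{\left(J \right)} = 2 \cdot 6 = 12$)
$O{\left(U{\left(-5 \right)} \right)} 68 \cdot 83 = 12^{2} \cdot 68 \cdot 83 = 144 \cdot 68 \cdot 83 = 9792 \cdot 83 = 812736$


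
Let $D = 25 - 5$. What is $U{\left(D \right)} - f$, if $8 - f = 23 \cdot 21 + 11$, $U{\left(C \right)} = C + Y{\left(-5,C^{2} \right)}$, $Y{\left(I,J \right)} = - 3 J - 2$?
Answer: $-696$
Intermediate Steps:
$Y{\left(I,J \right)} = -2 - 3 J$
$D = 20$
$U{\left(C \right)} = -2 + C - 3 C^{2}$ ($U{\left(C \right)} = C - \left(2 + 3 C^{2}\right) = -2 + C - 3 C^{2}$)
$f = -486$ ($f = 8 - \left(23 \cdot 21 + 11\right) = 8 - \left(483 + 11\right) = 8 - 494 = -486$)
$U{\left(D \right)} - f = \left(-2 + 20 - 3 \cdot 20^{2}\right) - -486 = \left(-2 + 20 - 1200\right) + 486 = -1182 + 486 = -696$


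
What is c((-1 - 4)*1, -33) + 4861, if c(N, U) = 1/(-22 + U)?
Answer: 267354/55 ≈ 4861.0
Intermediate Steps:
c((-1 - 4)*1, -33) + 4861 = 1/(-22 - 33) + 4861 = 1/(-55) + 4861 = -1/55 + 4861 = 267354/55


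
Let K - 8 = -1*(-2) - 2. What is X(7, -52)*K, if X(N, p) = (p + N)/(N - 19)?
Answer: 30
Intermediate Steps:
X(N, p) = (N + p)/(-19 + N)
K = 8 (K = 8 + (-1*(-2) - 2) = 8 + (2 - 2) = 8 + 0 = 8)
X(7, -52)*K = ((7 - 52)/(-19 + 7))*8 = (-45/(-12))*8 = -1/12*(-45)*8 = (15/4)*8 = 30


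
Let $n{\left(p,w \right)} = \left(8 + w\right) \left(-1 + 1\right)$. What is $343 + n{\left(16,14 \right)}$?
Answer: $343$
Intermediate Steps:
$n{\left(p,w \right)} = 0$ ($n{\left(p,w \right)} = \left(8 + w\right) 0 = 0$)
$343 + n{\left(16,14 \right)} = 343 + 0 = 343$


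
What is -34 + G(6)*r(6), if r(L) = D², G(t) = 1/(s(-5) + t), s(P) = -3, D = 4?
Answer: -86/3 ≈ -28.667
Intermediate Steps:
G(t) = 1/(-3 + t)
r(L) = 16 (r(L) = 4² = 16)
-34 + G(6)*r(6) = -34 + 16/(-3 + 6) = -34 + 16/3 = -86/3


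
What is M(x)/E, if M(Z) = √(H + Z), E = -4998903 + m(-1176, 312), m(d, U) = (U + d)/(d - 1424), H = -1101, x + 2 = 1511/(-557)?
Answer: -325*I*√343046274/904926355419 ≈ -6.6519e-6*I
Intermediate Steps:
x = -2625/557 (x = -2 + 1511/(-557) = -2 + 1511*(-1/557) = -2 - 1511/557 = -2625/557 ≈ -4.7127)
m(d, U) = (U + d)/(-1424 + d)
E = -1624643367/325 (E = -4998903 + (312 - 1176)/(-1424 - 1176) = -4998903 - 864/(-2600) = -4998903 - 1/2600*(-864) = -4998903 + 108/325 = -1624643367/325 ≈ -4.9989e+6)
M(Z) = √(-1101 + Z)
M(x)/E = √(-1101 - 2625/557)/(-1624643367/325) = √(-615882/557)*(-325/1624643367) = (I*√343046274/557)*(-325/1624643367) = -325*I*√343046274/904926355419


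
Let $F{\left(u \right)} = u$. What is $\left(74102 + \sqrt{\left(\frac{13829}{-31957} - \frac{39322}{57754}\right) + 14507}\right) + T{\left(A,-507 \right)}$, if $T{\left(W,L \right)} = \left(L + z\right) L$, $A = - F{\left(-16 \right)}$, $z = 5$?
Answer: $328616 + \frac{\sqrt{12353227039232996160857}}{922822289} \approx 3.2874 \cdot 10^{5}$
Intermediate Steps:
$A = 16$ ($A = \left(-1\right) \left(-16\right) = 16$)
$T{\left(W,L \right)} = L \left(5 + L\right)$ ($T{\left(W,L \right)} = \left(L + 5\right) L = \left(5 + L\right) L = L \left(5 + L\right)$)
$\left(74102 + \sqrt{\left(\frac{13829}{-31957} - \frac{39322}{57754}\right) + 14507}\right) + T{\left(A,-507 \right)} = \left(74102 + \sqrt{\left(\frac{13829}{-31957} - \frac{39322}{57754}\right) + 14507}\right) - 507 \left(5 - 507\right) = \left(74102 + \sqrt{\left(13829 \left(- \frac{1}{31957}\right) - \frac{19661}{28877}\right) + 14507}\right) - -254514 = \left(74102 + \sqrt{\left(- \frac{13829}{31957} - \frac{19661}{28877}\right) + 14507}\right) + 254514 = \left(74102 + \sqrt{- \frac{1027646610}{922822289} + 14507}\right) + 254514 = \left(74102 + \sqrt{\frac{13386355299913}{922822289}}\right) + 254514 = \left(74102 + \frac{\sqrt{12353227039232996160857}}{922822289}\right) + 254514 = 328616 + \frac{\sqrt{12353227039232996160857}}{922822289}$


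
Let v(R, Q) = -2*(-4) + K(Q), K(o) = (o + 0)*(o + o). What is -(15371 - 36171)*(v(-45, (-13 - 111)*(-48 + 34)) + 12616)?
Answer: 125632332800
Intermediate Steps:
K(o) = 2*o**2 (K(o) = o*(2*o) = 2*o**2)
v(R, Q) = 8 + 2*Q**2 (v(R, Q) = -2*(-4) + 2*Q**2 = 8 + 2*Q**2)
-(15371 - 36171)*(v(-45, (-13 - 111)*(-48 + 34)) + 12616) = -(15371 - 36171)*((8 + 2*((-13 - 111)*(-48 + 34))**2) + 12616) = -(-20800)*((8 + 2*(-124*(-14))**2) + 12616) = -(-20800)*((8 + 2*1736**2) + 12616) = -(-20800)*((8 + 2*3013696) + 12616) = -(-20800)*((8 + 6027392) + 12616) = -(-20800)*(6027400 + 12616) = -(-20800)*6040016 = -1*(-125632332800) = 125632332800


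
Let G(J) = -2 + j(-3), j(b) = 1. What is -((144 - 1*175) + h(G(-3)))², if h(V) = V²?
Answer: -900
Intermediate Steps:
G(J) = -1 (G(J) = -2 + 1 = -1)
-((144 - 1*175) + h(G(-3)))² = -((144 - 1*175) + (-1)²)² = -((144 - 175) + 1)² = -(-31 + 1)² = -1*(-30)² = -1*900 = -900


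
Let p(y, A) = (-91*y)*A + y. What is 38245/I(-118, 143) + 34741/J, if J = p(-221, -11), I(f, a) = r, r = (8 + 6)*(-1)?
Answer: -2117383916/775047 ≈ -2731.9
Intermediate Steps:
r = -14 (r = 14*(-1) = -14)
I(f, a) = -14
p(y, A) = y - 91*A*y (p(y, A) = -91*A*y + y = y - 91*A*y)
J = -221442 (J = -221*(1 - 91*(-11)) = -221*(1 + 1001) = -221*1002 = -221442)
38245/I(-118, 143) + 34741/J = 38245/(-14) + 34741/(-221442) = 38245*(-1/14) + 34741*(-1/221442) = -38245/14 - 34741/221442 = -2117383916/775047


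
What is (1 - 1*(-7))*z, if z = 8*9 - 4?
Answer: 544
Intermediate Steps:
z = 68 (z = 72 - 4 = 68)
(1 - 1*(-7))*z = (1 - 1*(-7))*68 = (1 + 7)*68 = 8*68 = 544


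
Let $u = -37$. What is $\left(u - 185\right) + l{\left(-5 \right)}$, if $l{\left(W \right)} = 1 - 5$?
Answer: $-226$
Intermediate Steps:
$l{\left(W \right)} = -4$
$\left(u - 185\right) + l{\left(-5 \right)} = \left(-37 - 185\right) - 4 = -222 - 4 = -226$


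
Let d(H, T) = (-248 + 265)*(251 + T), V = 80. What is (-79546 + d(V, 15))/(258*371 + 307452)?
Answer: -12504/67195 ≈ -0.18609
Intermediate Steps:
d(H, T) = 4267 + 17*T (d(H, T) = 17*(251 + T) = 4267 + 17*T)
(-79546 + d(V, 15))/(258*371 + 307452) = (-79546 + (4267 + 17*15))/(258*371 + 307452) = (-79546 + (4267 + 255))/(95718 + 307452) = (-79546 + 4522)/403170 = -75024*1/403170 = -12504/67195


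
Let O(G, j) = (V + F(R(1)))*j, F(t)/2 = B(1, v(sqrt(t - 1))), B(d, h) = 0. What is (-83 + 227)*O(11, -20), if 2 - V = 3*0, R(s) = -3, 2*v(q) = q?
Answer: -5760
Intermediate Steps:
v(q) = q/2
F(t) = 0 (F(t) = 2*0 = 0)
V = 2 (V = 2 - 3*0 = 2 - 1*0 = 2 + 0 = 2)
O(G, j) = 2*j (O(G, j) = (2 + 0)*j = 2*j)
(-83 + 227)*O(11, -20) = (-83 + 227)*(2*(-20)) = 144*(-40) = -5760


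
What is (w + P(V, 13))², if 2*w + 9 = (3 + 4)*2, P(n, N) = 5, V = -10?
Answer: 225/4 ≈ 56.250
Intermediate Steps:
w = 5/2 (w = -9/2 + ((3 + 4)*2)/2 = -9/2 + (7*2)/2 = -9/2 + (½)*14 = -9/2 + 7 = 5/2 ≈ 2.5000)
(w + P(V, 13))² = (5/2 + 5)² = (15/2)² = 225/4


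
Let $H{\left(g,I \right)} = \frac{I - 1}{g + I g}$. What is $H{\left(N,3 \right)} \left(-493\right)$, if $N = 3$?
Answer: $- \frac{493}{6} \approx -82.167$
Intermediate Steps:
$H{\left(g,I \right)} = \frac{-1 + I}{g + I g}$
$H{\left(N,3 \right)} \left(-493\right) = \frac{-1 + 3}{3 \left(1 + 3\right)} \left(-493\right) = \frac{1}{3} \cdot \frac{1}{4} \cdot 2 \left(-493\right) = \frac{1}{6} \left(-493\right) = - \frac{493}{6}$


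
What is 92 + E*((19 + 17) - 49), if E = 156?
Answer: -1936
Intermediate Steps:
92 + E*((19 + 17) - 49) = 92 + 156*((19 + 17) - 49) = 92 + 156*(36 - 49) = 92 + 156*(-13) = 92 - 2028 = -1936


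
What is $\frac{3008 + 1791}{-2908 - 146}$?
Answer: $- \frac{4799}{3054} \approx -1.5714$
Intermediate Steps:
$\frac{3008 + 1791}{-2908 - 146} = \frac{4799}{-3054} = 4799 \left(- \frac{1}{3054}\right) = - \frac{4799}{3054}$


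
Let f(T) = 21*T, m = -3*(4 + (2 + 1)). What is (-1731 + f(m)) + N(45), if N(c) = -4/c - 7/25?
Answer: -488783/225 ≈ -2172.4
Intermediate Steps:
m = -21 (m = -3*(4 + 3) = -3*7 = -21)
N(c) = -7/25 - 4/c (N(c) = -4/c - 7*1/25 = -4/c - 7/25 = -7/25 - 4/c)
(-1731 + f(m)) + N(45) = (-1731 + 21*(-21)) + (-7/25 - 4/45) = (-1731 - 441) + (-7/25 - 4*1/45) = -2172 + (-7/25 - 4/45) = -2172 - 83/225 = -488783/225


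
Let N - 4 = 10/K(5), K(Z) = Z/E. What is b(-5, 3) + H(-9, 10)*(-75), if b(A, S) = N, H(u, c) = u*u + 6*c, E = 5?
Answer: -10561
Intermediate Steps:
H(u, c) = u**2 + 6*c
K(Z) = Z/5
N = 14 (N = 4 + 10/(((1/5)*5)) = 4 + 10/1 = 4 + 10*1 = 4 + 10 = 14)
b(A, S) = 14
b(-5, 3) + H(-9, 10)*(-75) = 14 + ((-9)**2 + 6*10)*(-75) = 14 + (81 + 60)*(-75) = 14 + 141*(-75) = 14 - 10575 = -10561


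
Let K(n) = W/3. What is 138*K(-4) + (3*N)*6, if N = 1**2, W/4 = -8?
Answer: -1454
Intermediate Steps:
W = -32 (W = 4*(-8) = -32)
N = 1
K(n) = -32/3
138*K(-4) + (3*N)*6 = 138*(-32/3) + (3*1)*6 = -1472 + 3*6 = -1472 + 18 = -1454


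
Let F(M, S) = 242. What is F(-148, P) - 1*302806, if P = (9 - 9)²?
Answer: -302564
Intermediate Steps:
P = 0 (P = 0² = 0)
F(-148, P) - 1*302806 = 242 - 1*302806 = 242 - 302806 = -302564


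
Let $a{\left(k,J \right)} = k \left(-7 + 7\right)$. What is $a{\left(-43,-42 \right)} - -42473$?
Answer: $42473$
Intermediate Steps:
$a{\left(k,J \right)} = 0$ ($a{\left(k,J \right)} = k 0 = 0$)
$a{\left(-43,-42 \right)} - -42473 = 0 - -42473 = 0 + 42473 = 42473$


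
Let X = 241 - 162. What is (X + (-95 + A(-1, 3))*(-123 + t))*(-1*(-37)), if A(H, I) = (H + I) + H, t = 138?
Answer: -49247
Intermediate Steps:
A(H, I) = I + 2*H
X = 79
(X + (-95 + A(-1, 3))*(-123 + t))*(-1*(-37)) = (79 + (-95 + (3 + 2*(-1)))*(-123 + 138))*(-1*(-37)) = (79 + (-95 + (3 - 2))*15)*37 = (79 + (-95 + 1)*15)*37 = (79 - 94*15)*37 = (79 - 1410)*37 = -1331*37 = -49247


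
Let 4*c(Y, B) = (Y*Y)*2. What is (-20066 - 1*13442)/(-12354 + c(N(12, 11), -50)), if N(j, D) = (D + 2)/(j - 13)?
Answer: 67016/24539 ≈ 2.7310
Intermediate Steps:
N(j, D) = (2 + D)/(-13 + j)
c(Y, B) = Y**2/2 (c(Y, B) = ((Y*Y)*2)/4 = (Y**2*2)/4 = (2*Y**2)/4 = Y**2/2)
(-20066 - 1*13442)/(-12354 + c(N(12, 11), -50)) = (-20066 - 1*13442)/(-12354 + ((2 + 11)/(-13 + 12))**2/2) = (-20066 - 13442)/(-12354 + (13/(-1))**2/2) = -33508/(-12354 + (-1*13)**2/2) = -33508/(-12354 + (1/2)*(-13)**2) = -33508/(-12354 + (1/2)*169) = -33508/(-12354 + 169/2) = -33508/(-24539/2) = -33508*(-2/24539) = 67016/24539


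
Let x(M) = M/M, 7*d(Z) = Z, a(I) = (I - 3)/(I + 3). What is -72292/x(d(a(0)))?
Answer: -72292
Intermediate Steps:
a(I) = (-3 + I)/(3 + I)
d(Z) = Z/7
x(M) = 1
-72292/x(d(a(0))) = -72292/1 = -72292*1 = -72292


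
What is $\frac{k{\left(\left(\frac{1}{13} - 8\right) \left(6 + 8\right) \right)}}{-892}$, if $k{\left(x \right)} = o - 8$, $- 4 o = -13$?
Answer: $\frac{19}{3568} \approx 0.0053251$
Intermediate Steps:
$o = \frac{13}{4}$ ($o = \left(- \frac{1}{4}\right) \left(-13\right) = \frac{13}{4} \approx 3.25$)
$k{\left(x \right)} = - \frac{19}{4}$ ($k{\left(x \right)} = \frac{13}{4} - 8 = - \frac{19}{4}$)
$\frac{k{\left(\left(\frac{1}{13} - 8\right) \left(6 + 8\right) \right)}}{-892} = - \frac{19}{4 \left(-892\right)} = \left(- \frac{19}{4}\right) \left(- \frac{1}{892}\right) = \frac{19}{3568}$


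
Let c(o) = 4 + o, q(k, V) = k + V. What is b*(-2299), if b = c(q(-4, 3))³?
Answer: -62073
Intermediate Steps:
q(k, V) = V + k
b = 27 (b = (4 + (3 - 4))³ = (4 - 1)³ = 3³ = 27)
b*(-2299) = 27*(-2299) = -62073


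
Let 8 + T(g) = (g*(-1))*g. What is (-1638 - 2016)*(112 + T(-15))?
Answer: 442134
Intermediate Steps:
T(g) = -8 - g² (T(g) = -8 + (g*(-1))*g = -8 + (-g)*g = -8 - g²)
(-1638 - 2016)*(112 + T(-15)) = (-1638 - 2016)*(112 + (-8 - 1*(-15)²)) = -3654*(112 + (-8 - 1*225)) = -3654*(112 + (-8 - 225)) = -3654*(112 - 233) = -3654*(-121) = 442134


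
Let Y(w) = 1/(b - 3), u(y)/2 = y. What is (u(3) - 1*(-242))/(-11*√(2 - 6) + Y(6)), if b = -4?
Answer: -1736/23717 + 267344*I/23717 ≈ -0.073196 + 11.272*I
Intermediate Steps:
u(y) = 2*y
Y(w) = -⅐ (Y(w) = 1/(-4 - 3) = 1/(-7) = -⅐)
(u(3) - 1*(-242))/(-11*√(2 - 6) + Y(6)) = (2*3 - 1*(-242))/(-11*√(2 - 6) - ⅐) = (6 + 242)/(-22*I - ⅐) = 248/(-22*I - ⅐) = 248/(-⅐ - 22*I) = 248*(49*(-⅐ + 22*I)/23717) = 12152*(-⅐ + 22*I)/23717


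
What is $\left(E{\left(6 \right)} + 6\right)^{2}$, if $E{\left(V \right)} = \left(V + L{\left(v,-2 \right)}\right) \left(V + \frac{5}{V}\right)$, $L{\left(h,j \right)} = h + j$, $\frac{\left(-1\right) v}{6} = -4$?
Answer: $\frac{350464}{9} \approx 38940.0$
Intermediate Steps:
$v = 24$ ($v = \left(-6\right) \left(-4\right) = 24$)
$E{\left(V \right)} = \left(22 + V\right) \left(V + \frac{5}{V}\right)$ ($E{\left(V \right)} = \left(V + \left(24 - 2\right)\right) \left(V + \frac{5}{V}\right) = \left(V + 22\right) \left(V + \frac{5}{V}\right) = \left(22 + V\right) \left(V + \frac{5}{V}\right)$)
$\left(E{\left(6 \right)} + 6\right)^{2} = \left(\left(5 + 6^{2} + 22 \cdot 6 + \frac{110}{6}\right) + 6\right)^{2} = \left(\left(5 + 36 + 132 + 110 \cdot \frac{1}{6}\right) + 6\right)^{2} = \left(\left(5 + 36 + 132 + \frac{55}{3}\right) + 6\right)^{2} = \left(\frac{574}{3} + 6\right)^{2} = \left(\frac{592}{3}\right)^{2} = \frac{350464}{9}$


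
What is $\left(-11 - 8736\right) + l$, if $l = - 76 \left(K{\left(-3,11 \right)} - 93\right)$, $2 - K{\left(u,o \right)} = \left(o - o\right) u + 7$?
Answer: $-1299$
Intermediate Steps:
$K{\left(u,o \right)} = -5$ ($K{\left(u,o \right)} = 2 - \left(\left(o - o\right) u + 7\right) = 2 - \left(0 u + 7\right) = 2 - \left(0 + 7\right) = 2 - 7 = -5$)
$l = 7448$ ($l = - 76 \left(-5 - 93\right) = \left(-76\right) \left(-98\right) = 7448$)
$\left(-11 - 8736\right) + l = \left(-11 - 8736\right) + 7448 = -8747 + 7448 = -1299$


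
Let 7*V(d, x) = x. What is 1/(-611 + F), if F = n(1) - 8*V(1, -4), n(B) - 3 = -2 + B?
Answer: -7/4231 ≈ -0.0016545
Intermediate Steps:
n(B) = 1 + B (n(B) = 3 + (-2 + B) = 1 + B)
V(d, x) = x/7
F = 46/7 (F = (1 + 1) - 8*(-4)/7 = 2 - 8*(-4/7) = 2 + 32/7 = 46/7 ≈ 6.5714)
1/(-611 + F) = 1/(-611 + 46/7) = 1/(-4231/7) = -7/4231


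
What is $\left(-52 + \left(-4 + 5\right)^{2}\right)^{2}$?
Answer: $2601$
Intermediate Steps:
$\left(-52 + \left(-4 + 5\right)^{2}\right)^{2} = \left(-52 + 1^{2}\right)^{2} = \left(-52 + 1\right)^{2} = \left(-51\right)^{2} = 2601$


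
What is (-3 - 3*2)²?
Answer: 81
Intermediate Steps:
(-3 - 3*2)² = (-3 - 6)² = (-9)² = 81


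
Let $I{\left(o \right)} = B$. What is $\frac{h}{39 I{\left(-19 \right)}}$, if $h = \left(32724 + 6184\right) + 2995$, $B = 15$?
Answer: $\frac{41903}{585} \approx 71.629$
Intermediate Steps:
$I{\left(o \right)} = 15$
$h = 41903$ ($h = 38908 + 2995 = 41903$)
$\frac{h}{39 I{\left(-19 \right)}} = \frac{41903}{39 \cdot 15} = \frac{41903}{585}$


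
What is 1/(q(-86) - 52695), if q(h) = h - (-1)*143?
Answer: -1/52638 ≈ -1.8998e-5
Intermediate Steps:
q(h) = 143 + h (q(h) = h - 1*(-143) = h + 143 = 143 + h)
1/(q(-86) - 52695) = 1/((143 - 86) - 52695) = 1/(57 - 52695) = 1/(-52638) = -1/52638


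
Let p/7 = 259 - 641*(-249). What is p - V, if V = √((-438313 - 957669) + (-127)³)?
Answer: 1119076 - I*√3444365 ≈ 1.1191e+6 - 1855.9*I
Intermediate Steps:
V = I*√3444365 (V = √(-1395982 - 2048383) = √(-3444365) = I*√3444365 ≈ 1855.9*I)
p = 1119076 (p = 7*(259 - 641*(-249)) = 7*(259 + 159609) = 7*159868 = 1119076)
p - V = 1119076 - I*√3444365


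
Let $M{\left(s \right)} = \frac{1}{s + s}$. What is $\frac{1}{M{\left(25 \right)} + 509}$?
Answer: $\frac{50}{25451} \approx 0.0019646$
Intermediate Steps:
$M{\left(s \right)} = \frac{1}{2 s}$
$\frac{1}{M{\left(25 \right)} + 509} = \frac{1}{\frac{1}{2 \cdot 25} + 509} = \frac{1}{\frac{1}{2} \cdot \frac{1}{25} + 509} = \frac{1}{\frac{1}{50} + 509} = \frac{1}{\frac{25451}{50}} = \frac{50}{25451}$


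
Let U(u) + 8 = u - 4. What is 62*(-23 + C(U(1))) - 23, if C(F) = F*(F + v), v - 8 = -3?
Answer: 2643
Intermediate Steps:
v = 5 (v = 8 - 3 = 5)
U(u) = -12 + u (U(u) = -8 + (u - 4) = -8 + (-4 + u) = -12 + u)
C(F) = F*(5 + F) (C(F) = F*(F + 5) = F*(5 + F))
62*(-23 + C(U(1))) - 23 = 62*(-23 + (-12 + 1)*(5 + (-12 + 1))) - 23 = 62*(-23 - 11*(5 - 11)) - 23 = 62*(-23 - 11*(-6)) - 23 = 62*(-23 + 66) - 23 = 62*43 - 23 = 2666 - 23 = 2643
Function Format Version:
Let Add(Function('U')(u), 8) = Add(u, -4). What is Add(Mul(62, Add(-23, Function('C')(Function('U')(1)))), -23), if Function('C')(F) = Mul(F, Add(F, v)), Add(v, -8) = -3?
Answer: 2643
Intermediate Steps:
v = 5 (v = Add(8, -3) = 5)
Function('U')(u) = Add(-12, u) (Function('U')(u) = Add(-8, Add(u, -4)) = Add(-8, Add(-4, u)) = Add(-12, u))
Function('C')(F) = Mul(F, Add(5, F)) (Function('C')(F) = Mul(F, Add(F, 5)) = Mul(F, Add(5, F)))
Add(Mul(62, Add(-23, Function('C')(Function('U')(1)))), -23) = Add(Mul(62, Add(-23, Mul(Add(-12, 1), Add(5, Add(-12, 1))))), -23) = Add(Mul(62, Add(-23, Mul(-11, Add(5, -11)))), -23) = Add(Mul(62, Add(-23, Mul(-11, -6))), -23) = Add(Mul(62, Add(-23, 66)), -23) = Add(Mul(62, 43), -23) = Add(2666, -23) = 2643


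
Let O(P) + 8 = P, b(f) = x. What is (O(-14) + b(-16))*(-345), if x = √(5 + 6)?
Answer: 7590 - 345*√11 ≈ 6445.8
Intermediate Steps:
x = √11 ≈ 3.3166
b(f) = √11
O(P) = -8 + P
(O(-14) + b(-16))*(-345) = ((-8 - 14) + √11)*(-345) = (-22 + √11)*(-345) = 7590 - 345*√11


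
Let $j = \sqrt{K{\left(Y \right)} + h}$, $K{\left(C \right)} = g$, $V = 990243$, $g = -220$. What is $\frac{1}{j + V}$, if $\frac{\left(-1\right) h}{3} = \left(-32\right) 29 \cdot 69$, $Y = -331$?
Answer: $\frac{990243}{980581007173} - \frac{2 \sqrt{47969}}{980581007173} \approx 1.0094 \cdot 10^{-6}$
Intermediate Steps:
$h = 192096$ ($h = - 3 \left(-32\right) 29 \cdot 69 = - 3 \left(\left(-928\right) 69\right) = \left(-3\right) \left(-64032\right) = 192096$)
$K{\left(C \right)} = -220$
$j = 2 \sqrt{47969}$ ($j = \sqrt{-220 + 192096} = \sqrt{191876} = 2 \sqrt{47969} \approx 438.04$)
$\frac{1}{j + V} = \frac{1}{2 \sqrt{47969} + 990243} = \frac{1}{990243 + 2 \sqrt{47969}}$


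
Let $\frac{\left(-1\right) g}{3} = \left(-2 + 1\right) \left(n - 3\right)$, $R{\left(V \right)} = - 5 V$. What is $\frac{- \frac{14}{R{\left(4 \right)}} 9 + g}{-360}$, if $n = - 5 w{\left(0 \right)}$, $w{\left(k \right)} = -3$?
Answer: $- \frac{47}{400} \approx -0.1175$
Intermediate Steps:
$n = 15$ ($n = \left(-5\right) \left(-3\right) = 15$)
$g = 36$ ($g = - 3 \left(-2 + 1\right) \left(15 - 3\right) = - 3 \left(\left(-1\right) 12\right) = \left(-3\right) \left(-12\right) = 36$)
$\frac{- \frac{14}{R{\left(4 \right)}} 9 + g}{-360} = \frac{- \frac{14}{\left(-5\right) 4} \cdot 9 + 36}{-360} = \left(- \frac{14}{-20} \cdot 9 + 36\right) \left(- \frac{1}{360}\right) = \left(\left(-14\right) \left(- \frac{1}{20}\right) 9 + 36\right) \left(- \frac{1}{360}\right) = \left(\frac{7}{10} \cdot 9 + 36\right) \left(- \frac{1}{360}\right) = \left(\frac{63}{10} + 36\right) \left(- \frac{1}{360}\right) = \frac{423}{10} \left(- \frac{1}{360}\right) = - \frac{47}{400}$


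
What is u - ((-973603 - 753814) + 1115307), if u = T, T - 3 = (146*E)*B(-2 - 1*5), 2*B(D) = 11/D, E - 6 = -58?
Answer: 4326547/7 ≈ 6.1808e+5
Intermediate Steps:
E = -52 (E = 6 - 58 = -52)
B(D) = 11/(2*D) (B(D) = (11/D)/2 = 11/(2*D))
T = 41777/7 (T = 3 + (146*(-52))*(11/(2*(-2 - 1*5))) = 3 - 41756/(-2 - 5) = 3 - 41756/(-7) = 3 - 41756*(-1)/7 = 3 - 7592*(-11/14) = 3 + 41756/7 = 41777/7 ≈ 5968.1)
u = 41777/7 ≈ 5968.1
u - ((-973603 - 753814) + 1115307) = 41777/7 - ((-973603 - 753814) + 1115307) = 41777/7 - (-1727417 + 1115307) = 41777/7 - 1*(-612110) = 41777/7 + 612110 = 4326547/7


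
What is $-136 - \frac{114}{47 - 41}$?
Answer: $-155$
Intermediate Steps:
$-136 - \frac{114}{47 - 41} = -136 - \frac{114}{6} = -136 - 19 = -155$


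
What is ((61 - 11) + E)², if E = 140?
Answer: 36100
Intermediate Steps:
((61 - 11) + E)² = ((61 - 11) + 140)² = (50 + 140)² = 190² = 36100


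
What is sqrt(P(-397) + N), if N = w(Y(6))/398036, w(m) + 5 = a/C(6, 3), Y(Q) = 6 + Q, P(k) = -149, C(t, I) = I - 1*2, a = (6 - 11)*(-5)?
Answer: 2*I*sqrt(368850905881)/99509 ≈ 12.207*I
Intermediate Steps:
a = 25 (a = -5*(-5) = 25)
C(t, I) = -2 + I (C(t, I) = I - 2 = -2 + I)
w(m) = 20 (w(m) = -5 + 25/(-2 + 3) = -5 + 25/1 = -5 + 25*1 = -5 + 25 = 20)
N = 5/99509 (N = 20/398036 = 20*(1/398036) = 5/99509 ≈ 5.0247e-5)
sqrt(P(-397) + N) = sqrt(-149 + 5/99509) = sqrt(-14826836/99509) = 2*I*sqrt(368850905881)/99509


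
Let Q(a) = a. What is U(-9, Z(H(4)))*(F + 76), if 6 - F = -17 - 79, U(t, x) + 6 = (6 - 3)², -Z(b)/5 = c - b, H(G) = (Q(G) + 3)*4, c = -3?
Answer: 534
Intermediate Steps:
H(G) = 12 + 4*G (H(G) = (G + 3)*4 = (3 + G)*4 = 12 + 4*G)
Z(b) = 15 + 5*b (Z(b) = -5*(-3 - b) = 15 + 5*b)
U(t, x) = 3 (U(t, x) = -6 + (6 - 3)² = -6 + 3² = -6 + 9 = 3)
F = 102 (F = 6 - (-17 - 79) = 6 - 1*(-96) = 6 + 96 = 102)
U(-9, Z(H(4)))*(F + 76) = 3*(102 + 76) = 3*178 = 534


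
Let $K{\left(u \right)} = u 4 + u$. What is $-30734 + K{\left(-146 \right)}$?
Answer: $-31464$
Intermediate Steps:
$K{\left(u \right)} = 5 u$ ($K{\left(u \right)} = 4 u + u = 5 u$)
$-30734 + K{\left(-146 \right)} = -30734 + 5 \left(-146\right) = -30734 - 730 = -31464$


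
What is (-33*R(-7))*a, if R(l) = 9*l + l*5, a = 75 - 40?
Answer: 113190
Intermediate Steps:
a = 35
R(l) = 14*l (R(l) = 9*l + 5*l = 14*l)
(-33*R(-7))*a = -462*(-7)*35 = -33*(-98)*35 = 3234*35 = 113190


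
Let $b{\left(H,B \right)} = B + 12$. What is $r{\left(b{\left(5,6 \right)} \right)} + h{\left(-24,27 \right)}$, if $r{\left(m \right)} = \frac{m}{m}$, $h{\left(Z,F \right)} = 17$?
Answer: $18$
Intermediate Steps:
$b{\left(H,B \right)} = 12 + B$
$r{\left(m \right)} = 1$
$r{\left(b{\left(5,6 \right)} \right)} + h{\left(-24,27 \right)} = 1 + 17 = 18$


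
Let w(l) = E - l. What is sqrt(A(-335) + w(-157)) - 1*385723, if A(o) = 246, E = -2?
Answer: -385723 + sqrt(401) ≈ -3.8570e+5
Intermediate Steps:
w(l) = -2 - l
sqrt(A(-335) + w(-157)) - 1*385723 = sqrt(246 + (-2 - 1*(-157))) - 1*385723 = sqrt(246 + (-2 + 157)) - 385723 = sqrt(246 + 155) - 385723 = sqrt(401) - 385723 = -385723 + sqrt(401)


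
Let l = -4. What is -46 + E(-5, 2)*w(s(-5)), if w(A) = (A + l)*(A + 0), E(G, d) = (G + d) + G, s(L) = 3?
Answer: -22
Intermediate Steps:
E(G, d) = d + 2*G
w(A) = A*(-4 + A) (w(A) = (A - 4)*(A + 0) = (-4 + A)*A = A*(-4 + A))
-46 + E(-5, 2)*w(s(-5)) = -46 + (2 + 2*(-5))*(3*(-4 + 3)) = -46 + (2 - 10)*(3*(-1)) = -46 - 8*(-3) = -46 + 24 = -22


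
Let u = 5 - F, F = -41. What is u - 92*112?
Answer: -10258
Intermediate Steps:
u = 46 (u = 5 - 1*(-41) = 5 + 41 = 46)
u - 92*112 = 46 - 92*112 = 46 - 10304 = -10258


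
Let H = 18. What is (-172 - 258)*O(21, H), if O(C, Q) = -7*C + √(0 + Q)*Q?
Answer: 63210 - 23220*√2 ≈ 30372.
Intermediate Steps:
O(C, Q) = Q^(3/2) - 7*C (O(C, Q) = -7*C + √Q*Q = -7*C + Q^(3/2) = Q^(3/2) - 7*C)
(-172 - 258)*O(21, H) = (-172 - 258)*(18^(3/2) - 7*21) = -430*(54*√2 - 147) = -430*(-147 + 54*√2) = 63210 - 23220*√2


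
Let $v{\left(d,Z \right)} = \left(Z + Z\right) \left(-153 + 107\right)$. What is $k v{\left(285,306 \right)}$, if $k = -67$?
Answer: $1886184$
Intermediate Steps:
$v{\left(d,Z \right)} = - 92 Z$ ($v{\left(d,Z \right)} = 2 Z \left(-46\right) = - 92 Z$)
$k v{\left(285,306 \right)} = - 67 \left(\left(-92\right) 306\right) = \left(-67\right) \left(-28152\right) = 1886184$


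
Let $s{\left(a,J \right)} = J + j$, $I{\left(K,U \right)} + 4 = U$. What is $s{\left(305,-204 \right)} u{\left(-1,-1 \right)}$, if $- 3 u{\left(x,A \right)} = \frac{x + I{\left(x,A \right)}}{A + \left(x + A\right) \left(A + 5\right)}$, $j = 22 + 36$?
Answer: $\frac{292}{9} \approx 32.444$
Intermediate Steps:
$j = 58$
$I{\left(K,U \right)} = -4 + U$
$s{\left(a,J \right)} = 58 + J$ ($s{\left(a,J \right)} = J + 58 = 58 + J$)
$u{\left(x,A \right)} = - \frac{-4 + A + x}{3 \left(A + \left(5 + A\right) \left(A + x\right)\right)}$ ($u{\left(x,A \right)} = - \frac{\left(x + \left(-4 + A\right)\right) \frac{1}{A + \left(x + A\right) \left(A + 5\right)}}{3} = - \frac{\left(-4 + A + x\right) \frac{1}{A + \left(A + x\right) \left(5 + A\right)}}{3} = - \frac{\left(-4 + A + x\right) \frac{1}{A + \left(5 + A\right) \left(A + x\right)}}{3} = - \frac{\frac{1}{A + \left(5 + A\right) \left(A + x\right)} \left(-4 + A + x\right)}{3} = - \frac{-4 + A + x}{3 \left(A + \left(5 + A\right) \left(A + x\right)\right)}$)
$s{\left(305,-204 \right)} u{\left(-1,-1 \right)} = \left(58 - 204\right) \frac{4 - -1 - -1}{3 \left(\left(-1\right)^{2} + 5 \left(-1\right) + 6 \left(-1\right) - -1\right)} = - 146 \frac{4 + 1 + 1}{3 \left(1 - 5 - 6 + 1\right)} = - 146 \cdot \frac{1}{3} \frac{1}{-9} \cdot 6 = - 146 \cdot \frac{1}{3} \left(- \frac{1}{9}\right) 6 = \left(-146\right) \left(- \frac{2}{9}\right) = \frac{292}{9}$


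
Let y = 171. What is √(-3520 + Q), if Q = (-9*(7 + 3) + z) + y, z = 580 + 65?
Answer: I*√2794 ≈ 52.858*I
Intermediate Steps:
z = 645
Q = 726 (Q = (-9*(7 + 3) + 645) + 171 = (-9*10 + 645) + 171 = (-90 + 645) + 171 = 555 + 171 = 726)
√(-3520 + Q) = √(-3520 + 726) = √(-2794) = I*√2794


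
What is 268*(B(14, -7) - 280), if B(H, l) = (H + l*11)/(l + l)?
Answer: -73834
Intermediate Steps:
B(H, l) = (H + 11*l)/(2*l) (B(H, l) = (H + 11*l)/((2*l)) = (H + 11*l)*(1/(2*l)) = (H + 11*l)/(2*l))
268*(B(14, -7) - 280) = 268*((½)*(14 + 11*(-7))/(-7) - 280) = 268*((½)*(-⅐)*(14 - 77) - 280) = 268*((½)*(-⅐)*(-63) - 280) = 268*(9/2 - 280) = 268*(-551/2) = -73834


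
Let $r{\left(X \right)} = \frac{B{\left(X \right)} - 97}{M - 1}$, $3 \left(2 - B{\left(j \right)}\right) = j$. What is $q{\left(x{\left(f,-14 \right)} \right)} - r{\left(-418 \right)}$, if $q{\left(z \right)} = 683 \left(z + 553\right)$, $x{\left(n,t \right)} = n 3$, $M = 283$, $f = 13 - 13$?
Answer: $\frac{319533221}{846} \approx 3.777 \cdot 10^{5}$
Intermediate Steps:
$f = 0$
$B{\left(j \right)} = 2 - \frac{j}{3}$
$x{\left(n,t \right)} = 3 n$
$q{\left(z \right)} = 377699 + 683 z$ ($q{\left(z \right)} = 683 \left(553 + z\right) = 377699 + 683 z$)
$r{\left(X \right)} = - \frac{95}{282} - \frac{X}{846}$ ($r{\left(X \right)} = \frac{\left(2 - \frac{X}{3}\right) - 97}{283 - 1} = \frac{-95 - \frac{X}{3}}{282} = \left(-95 - \frac{X}{3}\right) \frac{1}{282} = - \frac{95}{282} - \frac{X}{846}$)
$q{\left(x{\left(f,-14 \right)} \right)} - r{\left(-418 \right)} = \left(377699 + 683 \cdot 3 \cdot 0\right) - \left(- \frac{95}{282} - - \frac{209}{423}\right) = \left(377699 + 683 \cdot 0\right) - \left(- \frac{95}{282} + \frac{209}{423}\right) = \left(377699 + 0\right) - \frac{133}{846} = 377699 - \frac{133}{846} = \frac{319533221}{846}$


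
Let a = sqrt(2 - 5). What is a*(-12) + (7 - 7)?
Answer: -12*I*sqrt(3) ≈ -20.785*I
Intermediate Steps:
a = I*sqrt(3) (a = sqrt(-3) = I*sqrt(3) ≈ 1.732*I)
a*(-12) + (7 - 7) = (I*sqrt(3))*(-12) + (7 - 7) = -12*I*sqrt(3) + 0 = -12*I*sqrt(3)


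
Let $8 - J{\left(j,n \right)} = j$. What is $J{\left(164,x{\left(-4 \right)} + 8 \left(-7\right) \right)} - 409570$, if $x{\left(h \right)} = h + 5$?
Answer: $-409726$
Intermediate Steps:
$x{\left(h \right)} = 5 + h$
$J{\left(j,n \right)} = 8 - j$
$J{\left(164,x{\left(-4 \right)} + 8 \left(-7\right) \right)} - 409570 = \left(8 - 164\right) - 409570 = -156 - 409570 = -409726$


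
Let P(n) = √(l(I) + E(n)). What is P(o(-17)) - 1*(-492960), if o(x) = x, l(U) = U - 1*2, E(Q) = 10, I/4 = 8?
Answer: 492960 + 2*√10 ≈ 4.9297e+5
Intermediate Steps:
I = 32 (I = 4*8 = 32)
l(U) = -2 + U (l(U) = U - 2 = -2 + U)
P(n) = 2*√10 (P(n) = √((-2 + 32) + 10) = √(30 + 10) = √40 = 2*√10)
P(o(-17)) - 1*(-492960) = 2*√10 - 1*(-492960) = 2*√10 + 492960 = 492960 + 2*√10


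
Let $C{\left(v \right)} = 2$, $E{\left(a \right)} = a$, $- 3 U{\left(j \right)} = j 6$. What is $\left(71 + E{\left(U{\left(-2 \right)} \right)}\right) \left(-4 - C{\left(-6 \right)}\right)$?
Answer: $-450$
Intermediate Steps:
$U{\left(j \right)} = - 2 j$ ($U{\left(j \right)} = - \frac{j 6}{3} = - \frac{6 j}{3} = - 2 j$)
$\left(71 + E{\left(U{\left(-2 \right)} \right)}\right) \left(-4 - C{\left(-6 \right)}\right) = \left(71 - -4\right) \left(-4 - 2\right) = \left(71 + 4\right) \left(-4 - 2\right) = 75 \left(-6\right) = -450$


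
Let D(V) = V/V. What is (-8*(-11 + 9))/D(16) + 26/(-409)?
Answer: 6518/409 ≈ 15.936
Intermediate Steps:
D(V) = 1
(-8*(-11 + 9))/D(16) + 26/(-409) = -8*(-11 + 9)/1 + 26/(-409) = -8*(-2)*1 + 26*(-1/409) = 16*1 - 26/409 = 16 - 26/409 = 6518/409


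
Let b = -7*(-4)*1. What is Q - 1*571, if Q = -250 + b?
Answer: -793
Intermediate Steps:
b = 28 (b = 28*1 = 28)
Q = -222 (Q = -250 + 28 = -222)
Q - 1*571 = -222 - 1*571 = -222 - 571 = -793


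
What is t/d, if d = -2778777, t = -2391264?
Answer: 265696/308753 ≈ 0.86055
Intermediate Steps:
t/d = -2391264/(-2778777) = -2391264*(-1/2778777) = 265696/308753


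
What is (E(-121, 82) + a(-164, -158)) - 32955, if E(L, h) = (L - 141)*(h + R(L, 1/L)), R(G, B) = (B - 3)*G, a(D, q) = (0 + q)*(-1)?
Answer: -149649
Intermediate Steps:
a(D, q) = -q (a(D, q) = q*(-1) = -q)
R(G, B) = G*(-3 + B) (R(G, B) = (-3 + B)*G = G*(-3 + B))
E(L, h) = (-141 + L)*(h + L*(-3 + 1/L)) (E(L, h) = (L - 141)*(h + L*(-3 + 1/L)) = (-141 + L)*(h + L*(-3 + 1/L)))
(E(-121, 82) + a(-164, -158)) - 32955 = ((-141 - 141*82 - 3*(-121)² + 424*(-121) - 121*82) - 1*(-158)) - 32955 = ((-141 - 11562 - 3*14641 - 51304 - 9922) + 158) - 32955 = ((-141 - 11562 - 43923 - 51304 - 9922) + 158) - 32955 = (-116852 + 158) - 32955 = -116694 - 32955 = -149649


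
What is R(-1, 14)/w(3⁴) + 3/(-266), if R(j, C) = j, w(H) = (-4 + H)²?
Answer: -2579/225302 ≈ -0.011447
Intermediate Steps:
R(-1, 14)/w(3⁴) + 3/(-266) = -1/((-4 + 3⁴)²) + 3/(-266) = -1/((-4 + 81)²) + 3*(-1/266) = -1/(77²) - 3/266 = -1/5929 - 3/266 = -2579/225302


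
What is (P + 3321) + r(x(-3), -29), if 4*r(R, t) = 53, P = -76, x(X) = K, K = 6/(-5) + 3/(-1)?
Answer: 13033/4 ≈ 3258.3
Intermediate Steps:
K = -21/5 (K = 6*(-⅕) + 3*(-1) = -6/5 - 3 = -21/5 ≈ -4.2000)
x(X) = -21/5
r(R, t) = 53/4 (r(R, t) = (¼)*53 = 53/4)
(P + 3321) + r(x(-3), -29) = (-76 + 3321) + 53/4 = 3245 + 53/4 = 13033/4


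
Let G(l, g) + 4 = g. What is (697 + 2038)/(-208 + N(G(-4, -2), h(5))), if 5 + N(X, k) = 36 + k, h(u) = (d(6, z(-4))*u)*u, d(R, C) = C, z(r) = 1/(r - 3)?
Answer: -19145/1264 ≈ -15.146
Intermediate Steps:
z(r) = 1/(-3 + r)
G(l, g) = -4 + g
h(u) = -u**2/7 (h(u) = (u/(-3 - 4))*u = (u/(-7))*u = (-u/7)*u = -u**2/7)
N(X, k) = 31 + k (N(X, k) = -5 + (36 + k) = 31 + k)
(697 + 2038)/(-208 + N(G(-4, -2), h(5))) = (697 + 2038)/(-208 + (31 - 1/7*5**2)) = 2735/(-208 + (31 - 1/7*25)) = 2735/(-208 + (31 - 25/7)) = 2735/(-208 + 192/7) = 2735/(-1264/7) = 2735*(-7/1264) = -19145/1264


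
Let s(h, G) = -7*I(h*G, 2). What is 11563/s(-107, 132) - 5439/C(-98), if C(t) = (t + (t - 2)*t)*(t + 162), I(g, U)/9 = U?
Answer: -8141129/88704 ≈ -91.779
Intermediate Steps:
I(g, U) = 9*U
s(h, G) = -126 (s(h, G) = -63*2 = -7*18 = -126)
C(t) = (162 + t)*(t + t*(-2 + t)) (C(t) = (t + (-2 + t)*t)*(162 + t) = (t + t*(-2 + t))*(162 + t) = (162 + t)*(t + t*(-2 + t)))
11563/s(-107, 132) - 5439/C(-98) = 11563/(-126) - 5439*(-1/(98*(-162 + (-98)² + 161*(-98)))) = 11563*(-1/126) - 5439*(-1/(98*(-162 + 9604 - 15778))) = -11563/126 - 5439/((-98*(-6336))) = -11563/126 - 5439/620928 = -11563/126 - 5439*1/620928 = -11563/126 - 37/4224 = -8141129/88704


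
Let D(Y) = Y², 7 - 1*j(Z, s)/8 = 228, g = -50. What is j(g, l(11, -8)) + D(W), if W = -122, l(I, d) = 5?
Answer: 13116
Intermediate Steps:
j(Z, s) = -1768 (j(Z, s) = 56 - 8*228 = 56 - 1824 = -1768)
j(g, l(11, -8)) + D(W) = -1768 + (-122)² = -1768 + 14884 = 13116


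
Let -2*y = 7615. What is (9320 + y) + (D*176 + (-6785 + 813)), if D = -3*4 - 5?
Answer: -6903/2 ≈ -3451.5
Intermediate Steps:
y = -7615/2 (y = -½*7615 = -7615/2 ≈ -3807.5)
D = -17 (D = -12 - 5 = -17)
(9320 + y) + (D*176 + (-6785 + 813)) = (9320 - 7615/2) + (-17*176 + (-6785 + 813)) = 11025/2 + (-2992 - 5972) = 11025/2 - 8964 = -6903/2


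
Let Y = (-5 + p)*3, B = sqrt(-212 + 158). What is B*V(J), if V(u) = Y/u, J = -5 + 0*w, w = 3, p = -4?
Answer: 81*I*sqrt(6)/5 ≈ 39.682*I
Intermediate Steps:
B = 3*I*sqrt(6) (B = sqrt(-54) = 3*I*sqrt(6) ≈ 7.3485*I)
Y = -27 (Y = (-5 - 4)*3 = -9*3 = -27)
J = -5 (J = -5 + 0*3 = -5 + 0 = -5)
V(u) = -27/u
B*V(J) = (3*I*sqrt(6))*(-27/(-5)) = (3*I*sqrt(6))*(-27*(-1/5)) = (3*I*sqrt(6))*(27/5) = 81*I*sqrt(6)/5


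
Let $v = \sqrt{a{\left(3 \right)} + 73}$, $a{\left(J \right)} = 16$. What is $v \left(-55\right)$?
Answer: $- 55 \sqrt{89} \approx -518.87$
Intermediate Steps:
$v = \sqrt{89}$ ($v = \sqrt{16 + 73} = \sqrt{89} \approx 9.434$)
$v \left(-55\right) = \sqrt{89} \left(-55\right) = - 55 \sqrt{89}$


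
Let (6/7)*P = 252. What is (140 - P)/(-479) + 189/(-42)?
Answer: -4003/958 ≈ -4.1785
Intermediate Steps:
P = 294 (P = (7/6)*252 = 294)
(140 - P)/(-479) + 189/(-42) = (140 - 1*294)/(-479) + 189/(-42) = (140 - 294)*(-1/479) + 189*(-1/42) = -154*(-1/479) - 9/2 = 154/479 - 9/2 = -4003/958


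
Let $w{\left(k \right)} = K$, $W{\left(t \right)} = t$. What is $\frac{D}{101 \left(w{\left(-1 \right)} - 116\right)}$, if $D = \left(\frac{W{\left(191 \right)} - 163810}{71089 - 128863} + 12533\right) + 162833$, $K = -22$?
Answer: $- \frac{10131758903}{805254012} \approx -12.582$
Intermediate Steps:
$w{\left(k \right)} = -22$
$D = \frac{10131758903}{57774}$ ($D = \left(\frac{191 - 163810}{71089 - 128863} + 12533\right) + 162833 = \left(- \frac{163619}{-57774} + 12533\right) + 162833 = \left(\left(-163619\right) \left(- \frac{1}{57774}\right) + 12533\right) + 162833 = \left(\frac{163619}{57774} + 12533\right) + 162833 = \frac{724245161}{57774} + 162833 = \frac{10131758903}{57774} \approx 1.7537 \cdot 10^{5}$)
$\frac{D}{101 \left(w{\left(-1 \right)} - 116\right)} = \frac{10131758903}{57774 \cdot 101 \left(-22 - 116\right)} = \frac{10131758903}{57774 \cdot 101 \left(-138\right)} = \frac{10131758903}{57774 \left(-13938\right)} = \frac{10131758903}{57774} \left(- \frac{1}{13938}\right) = - \frac{10131758903}{805254012}$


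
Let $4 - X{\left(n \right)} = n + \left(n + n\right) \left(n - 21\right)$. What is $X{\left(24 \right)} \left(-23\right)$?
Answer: $3772$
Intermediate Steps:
$X{\left(n \right)} = 4 - n - 2 n \left(-21 + n\right)$ ($X{\left(n \right)} = 4 - \left(n + \left(n + n\right) \left(n - 21\right)\right) = 4 - \left(n + 2 n \left(-21 + n\right)\right) = 4 - n - 2 n \left(-21 + n\right)$)
$X{\left(24 \right)} \left(-23\right) = \left(4 - 2 \cdot 24^{2} + 41 \cdot 24\right) \left(-23\right) = \left(4 - 1152 + 984\right) \left(-23\right) = \left(-164\right) \left(-23\right) = 3772$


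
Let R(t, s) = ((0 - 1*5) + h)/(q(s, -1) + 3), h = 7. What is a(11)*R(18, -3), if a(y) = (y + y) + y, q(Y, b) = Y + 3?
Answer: 22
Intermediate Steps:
q(Y, b) = 3 + Y
R(t, s) = 2/(6 + s) (R(t, s) = ((0 - 1*5) + 7)/((3 + s) + 3) = ((0 - 5) + 7)/(6 + s) = (-5 + 7)/(6 + s) = 2/(6 + s))
a(y) = 3*y (a(y) = 2*y + y = 3*y)
a(11)*R(18, -3) = (3*11)*(2/(6 - 3)) = 33*(2/3) = 33*(2*(⅓)) = 33*(⅔) = 22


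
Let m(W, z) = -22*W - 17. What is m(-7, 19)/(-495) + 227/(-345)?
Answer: -10642/11385 ≈ -0.93474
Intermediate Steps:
m(W, z) = -17 - 22*W
m(-7, 19)/(-495) + 227/(-345) = (-17 - 22*(-7))/(-495) + 227/(-345) = (-17 + 154)*(-1/495) + 227*(-1/345) = 137*(-1/495) - 227/345 = -137/495 - 227/345 = -10642/11385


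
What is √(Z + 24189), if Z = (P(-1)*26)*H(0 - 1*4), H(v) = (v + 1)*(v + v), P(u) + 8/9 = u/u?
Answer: 5*√8733/3 ≈ 155.75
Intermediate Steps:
P(u) = ⅑ (P(u) = -8/9 + u/u = -8/9 + 1 = ⅑)
H(v) = 2*v*(1 + v) (H(v) = (1 + v)*(2*v) = 2*v*(1 + v))
Z = 208/3 (Z = ((⅑)*26)*(2*(0 - 1*4)*(1 + (0 - 1*4))) = 26*(2*(0 - 4)*(1 + (0 - 4)))/9 = 26*(2*(-4)*(1 - 4))/9 = 26*(2*(-4)*(-3))/9 = (26/9)*24 = 208/3 ≈ 69.333)
√(Z + 24189) = √(208/3 + 24189) = √(72775/3) = 5*√8733/3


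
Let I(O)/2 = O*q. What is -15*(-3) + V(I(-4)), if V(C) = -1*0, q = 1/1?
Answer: 45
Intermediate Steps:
q = 1
I(O) = 2*O (I(O) = 2*(O*1) = 2*O)
V(C) = 0
-15*(-3) + V(I(-4)) = -15*(-3) + 0 = 45 + 0 = 45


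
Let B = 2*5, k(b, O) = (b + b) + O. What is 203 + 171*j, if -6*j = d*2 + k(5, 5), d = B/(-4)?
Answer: -82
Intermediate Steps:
k(b, O) = O + 2*b (k(b, O) = 2*b + O = O + 2*b)
B = 10
d = -5/2 (d = 10/(-4) = 10*(-¼) = -5/2 ≈ -2.5000)
j = -5/3 (j = -(-5/2*2 + (5 + 2*5))/6 = -(-5 + (5 + 10))/6 = -(-5 + 15)/6 = -⅙*10 = -5/3 ≈ -1.6667)
203 + 171*j = 203 + 171*(-5/3) = 203 - 285 = -82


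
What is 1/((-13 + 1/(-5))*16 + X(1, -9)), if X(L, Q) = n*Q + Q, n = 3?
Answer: -5/1236 ≈ -0.0040453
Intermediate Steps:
X(L, Q) = 4*Q (X(L, Q) = 3*Q + Q = 4*Q)
1/((-13 + 1/(-5))*16 + X(1, -9)) = 1/((-13 + 1/(-5))*16 + 4*(-9)) = 1/((-13 - 1/5)*16 - 36) = 1/(-66/5*16 - 36) = 1/(-1056/5 - 36) = 1/(-1236/5) = -5/1236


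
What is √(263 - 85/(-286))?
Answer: 3*√2392962/286 ≈ 16.226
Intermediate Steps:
√(263 - 85/(-286)) = √(263 - 85*(-1/286)) = √(263 + 85/286) = √(75303/286) = 3*√2392962/286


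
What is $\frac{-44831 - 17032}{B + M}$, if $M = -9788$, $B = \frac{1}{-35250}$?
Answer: $\frac{2180670750}{345027001} \approx 6.3203$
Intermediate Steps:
$B = - \frac{1}{35250} \approx -2.8369 \cdot 10^{-5}$
$\frac{-44831 - 17032}{B + M} = \frac{-44831 - 17032}{- \frac{1}{35250} - 9788} = - \frac{61863}{- \frac{345027001}{35250}} = \left(-61863\right) \left(- \frac{35250}{345027001}\right) = \frac{2180670750}{345027001}$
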